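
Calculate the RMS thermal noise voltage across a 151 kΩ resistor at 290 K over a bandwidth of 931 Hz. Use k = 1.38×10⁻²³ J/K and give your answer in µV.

V_n = √(4kTRB)
4kTRB = 4 × 1.38×10⁻²³ × 290 × 1.51×10⁵ × 9.31×10² = 2.25×10⁻¹² V²
V_n = √(2.25×10⁻¹²) = 1.50×10⁻⁶ V = 1.50 µV

1.50 µV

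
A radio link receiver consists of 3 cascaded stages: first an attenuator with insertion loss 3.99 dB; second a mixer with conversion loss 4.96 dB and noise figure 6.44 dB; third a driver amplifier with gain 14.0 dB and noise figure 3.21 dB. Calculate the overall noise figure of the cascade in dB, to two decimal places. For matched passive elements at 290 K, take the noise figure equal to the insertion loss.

12.93 dB

Convert to linear (a loss of L dB is a gain of −L dB): F_i = 10^(NF_i/10), G_i = 10^(G_i,dB/10)
  Stage 1: F_1 = 10^(3.99/10) = 2.506, G_1 = 10^(−3.99/10) = 0.3990
  Stage 2: F_2 = 10^(6.44/10) = 4.406, G_2 = 10^(−4.96/10) = 0.3192
  Stage 3: F_3 = 10^(3.21/10) = 2.094, G_3 = 10^(14.0/10) = 25.12
Friis cascade:
  F = 2.506 + (4.406 − 1)/0.3990 + (2.094 − 1)/0.1274 = 19.63
NF = 10 log₁₀(19.63) = 12.93 dB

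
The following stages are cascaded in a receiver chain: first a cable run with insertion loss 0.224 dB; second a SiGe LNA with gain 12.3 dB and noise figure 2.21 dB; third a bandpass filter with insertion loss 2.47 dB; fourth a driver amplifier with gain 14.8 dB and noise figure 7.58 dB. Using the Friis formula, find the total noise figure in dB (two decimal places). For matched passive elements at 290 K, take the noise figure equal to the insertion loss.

Convert to linear (a loss of L dB is a gain of −L dB): F_i = 10^(NF_i/10), G_i = 10^(G_i,dB/10)
  Stage 1: F_1 = 10^(0.224/10) = 1.053, G_1 = 10^(−0.224/10) = 0.9497
  Stage 2: F_2 = 10^(2.21/10) = 1.663, G_2 = 10^(12.3/10) = 16.98
  Stage 3: F_3 = 10^(2.47/10) = 1.766, G_3 = 10^(−2.47/10) = 0.5662
  Stage 4: F_4 = 10^(7.58/10) = 5.728, G_4 = 10^(14.8/10) = 30.20
Friis cascade:
  F = 1.053 + (1.663 − 1)/0.9497 + (1.766 − 1)/16.13 + (5.728 − 1)/9.133 = 2.317
NF = 10 log₁₀(2.317) = 3.65 dB

3.65 dB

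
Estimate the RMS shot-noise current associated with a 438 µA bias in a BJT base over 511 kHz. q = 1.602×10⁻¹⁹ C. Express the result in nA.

I_n = √(2qI·B)
2qI·B = 2 × 1.602×10⁻¹⁹ × 4.38×10⁻⁴ × 5.11×10⁵ = 7.17×10⁻¹⁷ A²
I_n = √(7.17×10⁻¹⁷) = 8.47×10⁻⁹ A = 8.47 nA

8.47 nA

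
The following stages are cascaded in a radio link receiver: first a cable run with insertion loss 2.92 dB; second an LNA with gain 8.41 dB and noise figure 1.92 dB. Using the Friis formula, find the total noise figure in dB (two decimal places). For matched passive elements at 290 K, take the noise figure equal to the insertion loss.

Convert to linear (a loss of L dB is a gain of −L dB): F_i = 10^(NF_i/10), G_i = 10^(G_i,dB/10)
  Stage 1: F_1 = 10^(2.92/10) = 1.959, G_1 = 10^(−2.92/10) = 0.5105
  Stage 2: F_2 = 10^(1.92/10) = 1.556, G_2 = 10^(8.41/10) = 6.934
Friis cascade:
  F = 1.959 + (1.556 − 1)/0.5105 = 3.048
NF = 10 log₁₀(3.048) = 4.84 dB

4.84 dB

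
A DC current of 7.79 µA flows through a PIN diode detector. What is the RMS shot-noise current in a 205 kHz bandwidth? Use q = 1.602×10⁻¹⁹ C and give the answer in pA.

715 pA

I_n = √(2qI·B)
2qI·B = 2 × 1.602×10⁻¹⁹ × 7.79×10⁻⁶ × 2.05×10⁵ = 5.12×10⁻¹⁹ A²
I_n = √(5.12×10⁻¹⁹) = 7.15×10⁻¹⁰ A = 715 pA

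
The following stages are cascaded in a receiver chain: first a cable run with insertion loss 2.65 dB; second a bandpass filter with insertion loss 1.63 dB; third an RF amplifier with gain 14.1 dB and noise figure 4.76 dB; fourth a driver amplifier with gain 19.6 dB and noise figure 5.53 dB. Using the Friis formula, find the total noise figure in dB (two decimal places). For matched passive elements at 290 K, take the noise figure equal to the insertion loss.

9.18 dB

Convert to linear (a loss of L dB is a gain of −L dB): F_i = 10^(NF_i/10), G_i = 10^(G_i,dB/10)
  Stage 1: F_1 = 10^(2.65/10) = 1.841, G_1 = 10^(−2.65/10) = 0.5433
  Stage 2: F_2 = 10^(1.63/10) = 1.455, G_2 = 10^(−1.63/10) = 0.6871
  Stage 3: F_3 = 10^(4.76/10) = 2.992, G_3 = 10^(14.1/10) = 25.70
  Stage 4: F_4 = 10^(5.53/10) = 3.573, G_4 = 10^(19.6/10) = 91.20
Friis cascade:
  F = 1.841 + (1.455 − 1)/0.5433 + (2.992 − 1)/0.3733 + (3.573 − 1)/9.594 = 8.285
NF = 10 log₁₀(8.285) = 9.18 dB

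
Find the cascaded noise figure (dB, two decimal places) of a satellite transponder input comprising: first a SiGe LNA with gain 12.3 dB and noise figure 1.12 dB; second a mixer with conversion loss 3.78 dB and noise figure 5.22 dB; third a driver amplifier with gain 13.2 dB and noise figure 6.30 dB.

Convert to linear (a loss of L dB is a gain of −L dB): F_i = 10^(NF_i/10), G_i = 10^(G_i,dB/10)
  Stage 1: F_1 = 10^(1.12/10) = 1.294, G_1 = 10^(12.3/10) = 16.98
  Stage 2: F_2 = 10^(5.22/10) = 3.327, G_2 = 10^(−3.78/10) = 0.4188
  Stage 3: F_3 = 10^(6.30/10) = 4.266, G_3 = 10^(13.2/10) = 20.89
Friis cascade:
  F = 1.294 + (3.327 − 1)/16.98 + (4.266 − 1)/7.112 = 1.890
NF = 10 log₁₀(1.890) = 2.77 dB

2.77 dB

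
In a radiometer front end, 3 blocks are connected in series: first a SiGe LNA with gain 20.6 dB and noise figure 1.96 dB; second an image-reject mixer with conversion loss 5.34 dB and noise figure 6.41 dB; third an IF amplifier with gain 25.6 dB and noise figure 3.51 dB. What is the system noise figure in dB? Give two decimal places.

Convert to linear (a loss of L dB is a gain of −L dB): F_i = 10^(NF_i/10), G_i = 10^(G_i,dB/10)
  Stage 1: F_1 = 10^(1.96/10) = 1.570, G_1 = 10^(20.6/10) = 114.8
  Stage 2: F_2 = 10^(6.41/10) = 4.375, G_2 = 10^(−5.34/10) = 0.2924
  Stage 3: F_3 = 10^(3.51/10) = 2.244, G_3 = 10^(25.6/10) = 363.1
Friis cascade:
  F = 1.570 + (4.375 − 1)/114.8 + (2.244 − 1)/33.57 = 1.637
NF = 10 log₁₀(1.637) = 2.14 dB

2.14 dB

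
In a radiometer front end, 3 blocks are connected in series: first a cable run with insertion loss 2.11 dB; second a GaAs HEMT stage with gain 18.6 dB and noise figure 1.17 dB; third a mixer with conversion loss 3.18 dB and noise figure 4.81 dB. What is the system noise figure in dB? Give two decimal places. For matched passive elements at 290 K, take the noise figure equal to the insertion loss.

Convert to linear (a loss of L dB is a gain of −L dB): F_i = 10^(NF_i/10), G_i = 10^(G_i,dB/10)
  Stage 1: F_1 = 10^(2.11/10) = 1.626, G_1 = 10^(−2.11/10) = 0.6152
  Stage 2: F_2 = 10^(1.17/10) = 1.309, G_2 = 10^(18.6/10) = 72.44
  Stage 3: F_3 = 10^(4.81/10) = 3.027, G_3 = 10^(−3.18/10) = 0.4808
Friis cascade:
  F = 1.626 + (1.309 − 1)/0.6152 + (3.027 − 1)/44.57 = 2.174
NF = 10 log₁₀(2.174) = 3.37 dB

3.37 dB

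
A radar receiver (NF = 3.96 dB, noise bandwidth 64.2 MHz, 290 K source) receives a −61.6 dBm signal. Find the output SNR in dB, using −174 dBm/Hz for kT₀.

Noise floor: N = −174 + 10 log₁₀(B) + NF
10 log₁₀(6.42×10⁷) = 78.08 dB
N = −174 + 78.08 + 3.96 = −91.96 dBm
SNR = P_sig − N = −61.6 − (−91.96) = 30.36 dB → 30.4 dB

30.4 dB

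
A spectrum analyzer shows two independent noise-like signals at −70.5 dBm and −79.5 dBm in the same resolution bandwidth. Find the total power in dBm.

−70.0 dBm

Convert to linear, add, convert back:
P₁ = 8.91×10⁻¹¹ W, P₂ = 1.12×10⁻¹¹ W
P_tot = 1.00×10⁻¹⁰ W → 10 log₁₀(P_tot / 10⁻³) = −70.0 dBm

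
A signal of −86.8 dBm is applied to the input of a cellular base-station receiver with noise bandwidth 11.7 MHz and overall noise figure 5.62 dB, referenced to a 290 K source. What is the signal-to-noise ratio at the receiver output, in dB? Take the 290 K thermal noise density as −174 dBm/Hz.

10.9 dB

Noise floor: N = −174 + 10 log₁₀(B) + NF
10 log₁₀(1.17×10⁷) = 70.68 dB
N = −174 + 70.68 + 5.62 = −97.70 dBm
SNR = P_sig − N = −86.8 − (−97.70) = 10.90 dB → 10.9 dB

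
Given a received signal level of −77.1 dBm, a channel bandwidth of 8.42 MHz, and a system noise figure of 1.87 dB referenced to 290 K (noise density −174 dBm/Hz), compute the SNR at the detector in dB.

Noise floor: N = −174 + 10 log₁₀(B) + NF
10 log₁₀(8.42×10⁶) = 69.25 dB
N = −174 + 69.25 + 1.87 = −102.88 dBm
SNR = P_sig − N = −77.1 − (−102.88) = 25.78 dB → 25.8 dB

25.8 dB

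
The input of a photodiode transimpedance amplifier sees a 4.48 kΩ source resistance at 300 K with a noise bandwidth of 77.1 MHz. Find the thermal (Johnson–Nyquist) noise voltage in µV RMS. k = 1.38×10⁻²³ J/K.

75.6 µV

V_n = √(4kTRB)
4kTRB = 4 × 1.38×10⁻²³ × 300 × 4.48×10³ × 7.71×10⁷ = 5.72×10⁻⁹ V²
V_n = √(5.72×10⁻⁹) = 7.56×10⁻⁵ V = 75.6 µV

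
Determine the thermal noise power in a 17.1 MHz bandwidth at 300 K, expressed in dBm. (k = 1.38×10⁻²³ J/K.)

−101.5 dBm

P_n = kTB = 1.38×10⁻²³ × 300 × 1.71×10⁷ = 7.08×10⁻¹⁴ W
In dBm: 10 log₁₀(7.08×10⁻¹⁴ / 10⁻³) = −101.5 dBm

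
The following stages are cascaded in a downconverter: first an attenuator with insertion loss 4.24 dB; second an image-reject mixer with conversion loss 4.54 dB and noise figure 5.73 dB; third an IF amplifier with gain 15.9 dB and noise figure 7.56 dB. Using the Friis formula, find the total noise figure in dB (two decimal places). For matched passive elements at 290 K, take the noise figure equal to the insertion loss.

Convert to linear (a loss of L dB is a gain of −L dB): F_i = 10^(NF_i/10), G_i = 10^(G_i,dB/10)
  Stage 1: F_1 = 10^(4.24/10) = 2.655, G_1 = 10^(−4.24/10) = 0.3767
  Stage 2: F_2 = 10^(5.73/10) = 3.741, G_2 = 10^(−4.54/10) = 0.3516
  Stage 3: F_3 = 10^(7.56/10) = 5.702, G_3 = 10^(15.9/10) = 38.90
Friis cascade:
  F = 2.655 + (3.741 − 1)/0.3767 + (5.702 − 1)/0.1324 = 45.43
NF = 10 log₁₀(45.43) = 16.57 dB

16.57 dB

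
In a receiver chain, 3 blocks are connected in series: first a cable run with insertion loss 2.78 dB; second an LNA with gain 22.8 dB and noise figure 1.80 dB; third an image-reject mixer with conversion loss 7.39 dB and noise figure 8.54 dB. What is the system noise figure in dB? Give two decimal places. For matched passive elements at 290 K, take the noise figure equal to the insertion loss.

Convert to linear (a loss of L dB is a gain of −L dB): F_i = 10^(NF_i/10), G_i = 10^(G_i,dB/10)
  Stage 1: F_1 = 10^(2.78/10) = 1.897, G_1 = 10^(−2.78/10) = 0.5272
  Stage 2: F_2 = 10^(1.80/10) = 1.514, G_2 = 10^(22.8/10) = 190.5
  Stage 3: F_3 = 10^(8.54/10) = 7.145, G_3 = 10^(−7.39/10) = 0.1824
Friis cascade:
  F = 1.897 + (1.514 − 1)/0.5272 + (7.145 − 1)/100.5 = 2.932
NF = 10 log₁₀(2.932) = 4.67 dB

4.67 dB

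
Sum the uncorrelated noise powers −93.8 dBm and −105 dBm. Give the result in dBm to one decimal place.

Convert to linear, add, convert back:
P₁ = 4.17×10⁻¹³ W, P₂ = 3.16×10⁻¹⁴ W
P_tot = 4.48×10⁻¹³ W → 10 log₁₀(P_tot / 10⁻³) = −93.5 dBm

−93.5 dBm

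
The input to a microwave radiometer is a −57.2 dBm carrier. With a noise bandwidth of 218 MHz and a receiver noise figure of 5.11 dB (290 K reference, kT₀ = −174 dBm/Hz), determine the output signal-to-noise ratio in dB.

28.3 dB

Noise floor: N = −174 + 10 log₁₀(B) + NF
10 log₁₀(2.18×10⁸) = 83.38 dB
N = −174 + 83.38 + 5.11 = −85.51 dBm
SNR = P_sig − N = −57.2 − (−85.51) = 28.31 dB → 28.3 dB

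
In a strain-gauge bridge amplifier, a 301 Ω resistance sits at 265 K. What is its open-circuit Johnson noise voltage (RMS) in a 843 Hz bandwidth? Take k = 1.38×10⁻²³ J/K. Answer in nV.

V_n = √(4kTRB)
4kTRB = 4 × 1.38×10⁻²³ × 265 × 3.01×10² × 8.43×10² = 3.71×10⁻¹⁵ V²
V_n = √(3.71×10⁻¹⁵) = 6.09×10⁻⁸ V = 60.9 nV

60.9 nV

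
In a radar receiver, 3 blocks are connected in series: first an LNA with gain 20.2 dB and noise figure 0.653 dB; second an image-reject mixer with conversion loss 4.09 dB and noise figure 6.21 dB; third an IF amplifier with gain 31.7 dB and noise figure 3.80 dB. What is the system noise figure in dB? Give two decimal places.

Convert to linear (a loss of L dB is a gain of −L dB): F_i = 10^(NF_i/10), G_i = 10^(G_i,dB/10)
  Stage 1: F_1 = 10^(0.653/10) = 1.162, G_1 = 10^(20.2/10) = 104.7
  Stage 2: F_2 = 10^(6.21/10) = 4.178, G_2 = 10^(−4.09/10) = 0.3899
  Stage 3: F_3 = 10^(3.80/10) = 2.399, G_3 = 10^(31.7/10) = 1479
Friis cascade:
  F = 1.162 + (4.178 − 1)/104.7 + (2.399 − 1)/40.83 = 1.227
NF = 10 log₁₀(1.227) = 0.89 dB

0.89 dB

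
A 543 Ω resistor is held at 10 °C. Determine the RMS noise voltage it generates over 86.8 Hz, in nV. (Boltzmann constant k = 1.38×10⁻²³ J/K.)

T = 10 °C + 273.15 = 283.15 K
V_n = √(4kTRB)
4kTRB = 4 × 1.38×10⁻²³ × 283.15 × 5.43×10² × 8.68×10¹ = 7.37×10⁻¹⁶ V²
V_n = √(7.37×10⁻¹⁶) = 2.71×10⁻⁸ V = 27.1 nV

27.1 nV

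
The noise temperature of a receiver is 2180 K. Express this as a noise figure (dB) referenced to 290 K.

F = 1 + T_e/T₀ = 1 + 2180/290 = 8.51724
NF = 10 log₁₀(8.51724) = 9.30 dB

9.30 dB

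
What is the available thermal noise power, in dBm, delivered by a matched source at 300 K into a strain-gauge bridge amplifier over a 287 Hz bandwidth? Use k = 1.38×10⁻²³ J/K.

P_n = kTB = 1.38×10⁻²³ × 300 × 2.87×10² = 1.19×10⁻¹⁸ W
In dBm: 10 log₁₀(1.19×10⁻¹⁸ / 10⁻³) = −149.3 dBm

−149.3 dBm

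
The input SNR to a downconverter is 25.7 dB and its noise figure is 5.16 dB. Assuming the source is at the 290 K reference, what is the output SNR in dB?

By definition F = SNR_in/SNR_out, so in dB: SNR_out = SNR_in − NF
SNR_out = 25.7 − 5.16 = 20.54 dB

20.54 dB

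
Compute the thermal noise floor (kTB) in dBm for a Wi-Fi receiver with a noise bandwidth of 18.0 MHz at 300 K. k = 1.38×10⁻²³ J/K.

−101.3 dBm

P_n = kTB = 1.38×10⁻²³ × 300 × 1.80×10⁷ = 7.45×10⁻¹⁴ W
In dBm: 10 log₁₀(7.45×10⁻¹⁴ / 10⁻³) = −101.3 dBm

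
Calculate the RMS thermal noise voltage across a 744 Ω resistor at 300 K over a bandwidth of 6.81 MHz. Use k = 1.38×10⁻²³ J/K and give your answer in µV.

9.16 µV

V_n = √(4kTRB)
4kTRB = 4 × 1.38×10⁻²³ × 300 × 7.44×10² × 6.81×10⁶ = 8.39×10⁻¹¹ V²
V_n = √(8.39×10⁻¹¹) = 9.16×10⁻⁶ V = 9.16 µV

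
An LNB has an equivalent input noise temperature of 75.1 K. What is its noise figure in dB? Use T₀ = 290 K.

1.00 dB

F = 1 + T_e/T₀ = 1 + 75.1/290 = 1.25897
NF = 10 log₁₀(1.25897) = 1.00 dB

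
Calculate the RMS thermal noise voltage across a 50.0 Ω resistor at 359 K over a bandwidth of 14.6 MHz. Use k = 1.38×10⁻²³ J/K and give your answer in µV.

V_n = √(4kTRB)
4kTRB = 4 × 1.38×10⁻²³ × 359 × 5.00×10¹ × 1.46×10⁷ = 1.45×10⁻¹¹ V²
V_n = √(1.45×10⁻¹¹) = 3.80×10⁻⁶ V = 3.80 µV

3.80 µV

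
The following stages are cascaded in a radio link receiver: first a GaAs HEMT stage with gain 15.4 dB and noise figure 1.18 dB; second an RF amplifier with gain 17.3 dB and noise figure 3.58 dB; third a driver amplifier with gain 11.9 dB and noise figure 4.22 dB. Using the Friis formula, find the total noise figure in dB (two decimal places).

Convert to linear (a loss of L dB is a gain of −L dB): F_i = 10^(NF_i/10), G_i = 10^(G_i,dB/10)
  Stage 1: F_1 = 10^(1.18/10) = 1.312, G_1 = 10^(15.4/10) = 34.67
  Stage 2: F_2 = 10^(3.58/10) = 2.280, G_2 = 10^(17.3/10) = 53.70
  Stage 3: F_3 = 10^(4.22/10) = 2.642, G_3 = 10^(11.9/10) = 15.49
Friis cascade:
  F = 1.312 + (2.280 − 1)/34.67 + (2.642 − 1)/1862 = 1.350
NF = 10 log₁₀(1.350) = 1.30 dB

1.30 dB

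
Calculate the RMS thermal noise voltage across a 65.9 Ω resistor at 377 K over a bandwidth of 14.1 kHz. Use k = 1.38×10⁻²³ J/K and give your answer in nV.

139 nV

V_n = √(4kTRB)
4kTRB = 4 × 1.38×10⁻²³ × 377 × 6.59×10¹ × 1.41×10⁴ = 1.93×10⁻¹⁴ V²
V_n = √(1.93×10⁻¹⁴) = 1.39×10⁻⁷ V = 139 nV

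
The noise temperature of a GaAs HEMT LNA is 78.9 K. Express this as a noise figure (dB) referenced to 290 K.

1.05 dB

F = 1 + T_e/T₀ = 1 + 78.9/290 = 1.27207
NF = 10 log₁₀(1.27207) = 1.05 dB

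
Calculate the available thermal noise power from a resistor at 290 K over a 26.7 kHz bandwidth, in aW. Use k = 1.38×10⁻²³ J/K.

P_n = kTB = 1.38×10⁻²³ × 290 × 2.67×10⁴ = 1.07×10⁻¹⁶ W = 107 aW

107 aW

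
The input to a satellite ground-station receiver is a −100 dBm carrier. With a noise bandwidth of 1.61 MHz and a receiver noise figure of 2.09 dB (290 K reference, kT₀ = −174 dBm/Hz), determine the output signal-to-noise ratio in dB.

Noise floor: N = −174 + 10 log₁₀(B) + NF
10 log₁₀(1.61×10⁶) = 62.07 dB
N = −174 + 62.07 + 2.09 = −109.84 dBm
SNR = P_sig − N = −100 − (−109.84) = 9.84 dB → 9.8 dB

9.8 dB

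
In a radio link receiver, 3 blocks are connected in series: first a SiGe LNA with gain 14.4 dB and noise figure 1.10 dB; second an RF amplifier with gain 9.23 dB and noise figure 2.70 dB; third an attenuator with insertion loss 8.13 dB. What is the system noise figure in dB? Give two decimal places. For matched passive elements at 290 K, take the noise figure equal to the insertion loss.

1.28 dB

Convert to linear (a loss of L dB is a gain of −L dB): F_i = 10^(NF_i/10), G_i = 10^(G_i,dB/10)
  Stage 1: F_1 = 10^(1.10/10) = 1.288, G_1 = 10^(14.4/10) = 27.54
  Stage 2: F_2 = 10^(2.70/10) = 1.862, G_2 = 10^(9.23/10) = 8.375
  Stage 3: F_3 = 10^(8.13/10) = 6.501, G_3 = 10^(−8.13/10) = 0.1538
Friis cascade:
  F = 1.288 + (1.862 − 1)/27.54 + (6.501 − 1)/230.7 = 1.343
NF = 10 log₁₀(1.343) = 1.28 dB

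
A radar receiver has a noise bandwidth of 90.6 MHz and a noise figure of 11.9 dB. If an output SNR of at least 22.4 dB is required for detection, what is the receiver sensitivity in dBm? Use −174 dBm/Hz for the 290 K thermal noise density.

Sensitivity = −174 + 10 log₁₀(B) + NF + SNR_min
= −174 + 79.57 + 11.9 + 22.4
= −60.13 dBm → −60.1 dBm

−60.1 dBm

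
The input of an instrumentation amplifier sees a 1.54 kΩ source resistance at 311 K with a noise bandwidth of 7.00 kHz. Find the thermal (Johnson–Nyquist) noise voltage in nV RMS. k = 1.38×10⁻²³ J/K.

V_n = √(4kTRB)
4kTRB = 4 × 1.38×10⁻²³ × 311 × 1.54×10³ × 7.00×10³ = 1.85×10⁻¹³ V²
V_n = √(1.85×10⁻¹³) = 4.30×10⁻⁷ V = 430 nV

430 nV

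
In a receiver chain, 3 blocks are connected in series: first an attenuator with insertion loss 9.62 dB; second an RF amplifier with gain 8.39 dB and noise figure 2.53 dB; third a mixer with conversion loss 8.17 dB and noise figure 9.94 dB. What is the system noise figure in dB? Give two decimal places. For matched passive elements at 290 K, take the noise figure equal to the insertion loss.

Convert to linear (a loss of L dB is a gain of −L dB): F_i = 10^(NF_i/10), G_i = 10^(G_i,dB/10)
  Stage 1: F_1 = 10^(9.62/10) = 9.162, G_1 = 10^(−9.62/10) = 0.1091
  Stage 2: F_2 = 10^(2.53/10) = 1.791, G_2 = 10^(8.39/10) = 6.902
  Stage 3: F_3 = 10^(9.94/10) = 9.863, G_3 = 10^(−8.17/10) = 0.1524
Friis cascade:
  F = 9.162 + (1.791 − 1)/0.1091 + (9.863 − 1)/0.7534 = 28.17
NF = 10 log₁₀(28.17) = 14.50 dB

14.50 dB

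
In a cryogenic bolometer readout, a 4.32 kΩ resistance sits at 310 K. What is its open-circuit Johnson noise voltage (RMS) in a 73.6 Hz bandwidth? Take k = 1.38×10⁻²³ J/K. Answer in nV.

73.8 nV

V_n = √(4kTRB)
4kTRB = 4 × 1.38×10⁻²³ × 310 × 4.32×10³ × 7.36×10¹ = 5.44×10⁻¹⁵ V²
V_n = √(5.44×10⁻¹⁵) = 7.38×10⁻⁸ V = 73.8 nV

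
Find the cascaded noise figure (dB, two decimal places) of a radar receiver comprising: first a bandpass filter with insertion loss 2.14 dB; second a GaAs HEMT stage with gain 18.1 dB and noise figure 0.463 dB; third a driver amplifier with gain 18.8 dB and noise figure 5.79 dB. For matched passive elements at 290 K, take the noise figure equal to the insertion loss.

Convert to linear (a loss of L dB is a gain of −L dB): F_i = 10^(NF_i/10), G_i = 10^(G_i,dB/10)
  Stage 1: F_1 = 10^(2.14/10) = 1.637, G_1 = 10^(−2.14/10) = 0.6109
  Stage 2: F_2 = 10^(0.463/10) = 1.112, G_2 = 10^(18.1/10) = 64.57
  Stage 3: F_3 = 10^(5.79/10) = 3.793, G_3 = 10^(18.8/10) = 75.86
Friis cascade:
  F = 1.637 + (1.112 − 1)/0.6109 + (3.793 − 1)/39.45 = 1.892
NF = 10 log₁₀(1.892) = 2.77 dB

2.77 dB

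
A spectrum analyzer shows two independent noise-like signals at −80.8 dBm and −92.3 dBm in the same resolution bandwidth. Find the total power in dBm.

Convert to linear, add, convert back:
P₁ = 8.32×10⁻¹² W, P₂ = 5.89×10⁻¹³ W
P_tot = 8.91×10⁻¹² W → 10 log₁₀(P_tot / 10⁻³) = −80.5 dBm

−80.5 dBm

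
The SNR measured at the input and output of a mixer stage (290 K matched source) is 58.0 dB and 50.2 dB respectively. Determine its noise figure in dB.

7.8 dB

NF (dB) = SNR_in(dB) − SNR_out(dB) when the source is at T₀
NF = 58.0 − 50.2 = 7.8 dB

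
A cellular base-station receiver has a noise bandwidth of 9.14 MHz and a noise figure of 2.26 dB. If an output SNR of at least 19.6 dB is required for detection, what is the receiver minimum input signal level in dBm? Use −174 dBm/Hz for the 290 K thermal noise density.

−82.5 dBm

Sensitivity = −174 + 10 log₁₀(B) + NF + SNR_min
= −174 + 69.61 + 2.26 + 19.6
= −82.53 dBm → −82.5 dBm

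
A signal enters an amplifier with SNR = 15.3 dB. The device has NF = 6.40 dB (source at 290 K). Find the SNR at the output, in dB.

8.90 dB

By definition F = SNR_in/SNR_out, so in dB: SNR_out = SNR_in − NF
SNR_out = 15.3 − 6.40 = 8.90 dB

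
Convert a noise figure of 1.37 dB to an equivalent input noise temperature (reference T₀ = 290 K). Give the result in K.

108 K

F = 10^(1.37/10) = 1.37088
T_e = (F − 1)·T₀ = (1.37088 − 1) × 290 = 108 K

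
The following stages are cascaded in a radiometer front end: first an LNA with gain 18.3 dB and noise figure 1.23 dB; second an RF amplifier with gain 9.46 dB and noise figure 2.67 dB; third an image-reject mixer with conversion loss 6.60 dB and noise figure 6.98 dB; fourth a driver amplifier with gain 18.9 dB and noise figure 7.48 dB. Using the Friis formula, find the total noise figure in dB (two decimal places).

1.40 dB

Convert to linear (a loss of L dB is a gain of −L dB): F_i = 10^(NF_i/10), G_i = 10^(G_i,dB/10)
  Stage 1: F_1 = 10^(1.23/10) = 1.327, G_1 = 10^(18.3/10) = 67.61
  Stage 2: F_2 = 10^(2.67/10) = 1.849, G_2 = 10^(9.46/10) = 8.831
  Stage 3: F_3 = 10^(6.98/10) = 4.989, G_3 = 10^(−6.60/10) = 0.2188
  Stage 4: F_4 = 10^(7.48/10) = 5.598, G_4 = 10^(18.9/10) = 77.62
Friis cascade:
  F = 1.327 + (1.849 − 1)/67.61 + (4.989 − 1)/597.0 + (5.598 − 1)/130.6 = 1.382
NF = 10 log₁₀(1.382) = 1.40 dB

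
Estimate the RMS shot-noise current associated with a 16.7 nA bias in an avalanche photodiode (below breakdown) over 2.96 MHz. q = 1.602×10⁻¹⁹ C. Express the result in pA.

I_n = √(2qI·B)
2qI·B = 2 × 1.602×10⁻¹⁹ × 1.67×10⁻⁸ × 2.96×10⁶ = 1.58×10⁻²⁰ A²
I_n = √(1.58×10⁻²⁰) = 1.26×10⁻¹⁰ A = 126 pA

126 pA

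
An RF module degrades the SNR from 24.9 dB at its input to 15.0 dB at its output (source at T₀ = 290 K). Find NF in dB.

NF (dB) = SNR_in(dB) − SNR_out(dB) when the source is at T₀
NF = 24.9 − 15.0 = 9.9 dB

9.9 dB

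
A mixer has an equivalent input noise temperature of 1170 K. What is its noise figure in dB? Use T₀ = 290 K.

F = 1 + T_e/T₀ = 1 + 1170/290 = 5.03448
NF = 10 log₁₀(5.03448) = 7.02 dB

7.02 dB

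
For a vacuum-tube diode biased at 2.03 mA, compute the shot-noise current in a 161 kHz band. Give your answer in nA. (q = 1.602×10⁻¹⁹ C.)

I_n = √(2qI·B)
2qI·B = 2 × 1.602×10⁻¹⁹ × 2.03×10⁻³ × 1.61×10⁵ = 1.05×10⁻¹⁶ A²
I_n = √(1.05×10⁻¹⁶) = 1.02×10⁻⁸ A = 10.2 nA

10.2 nA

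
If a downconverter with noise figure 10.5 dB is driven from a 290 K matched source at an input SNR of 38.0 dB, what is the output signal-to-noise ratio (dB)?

By definition F = SNR_in/SNR_out, so in dB: SNR_out = SNR_in − NF
SNR_out = 38.0 − 10.5 = 27.5 dB

27.5 dB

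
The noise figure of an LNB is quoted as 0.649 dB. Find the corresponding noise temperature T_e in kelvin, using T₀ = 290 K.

F = 10^(0.649/10) = 1.16118
T_e = (F − 1)·T₀ = (1.16118 − 1) × 290 = 46.7 K

46.7 K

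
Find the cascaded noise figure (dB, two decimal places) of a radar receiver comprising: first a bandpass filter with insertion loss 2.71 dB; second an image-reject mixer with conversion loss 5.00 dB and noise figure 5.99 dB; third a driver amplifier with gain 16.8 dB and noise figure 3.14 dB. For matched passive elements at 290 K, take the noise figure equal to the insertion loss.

11.36 dB

Convert to linear (a loss of L dB is a gain of −L dB): F_i = 10^(NF_i/10), G_i = 10^(G_i,dB/10)
  Stage 1: F_1 = 10^(2.71/10) = 1.866, G_1 = 10^(−2.71/10) = 0.5358
  Stage 2: F_2 = 10^(5.99/10) = 3.972, G_2 = 10^(−5.00/10) = 0.3162
  Stage 3: F_3 = 10^(3.14/10) = 2.061, G_3 = 10^(16.8/10) = 47.86
Friis cascade:
  F = 1.866 + (3.972 − 1)/0.5358 + (2.061 − 1)/0.1694 = 13.67
NF = 10 log₁₀(13.67) = 11.36 dB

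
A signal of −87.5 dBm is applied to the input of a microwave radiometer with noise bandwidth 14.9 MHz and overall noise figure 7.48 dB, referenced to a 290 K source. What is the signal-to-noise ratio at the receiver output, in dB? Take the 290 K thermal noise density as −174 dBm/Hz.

Noise floor: N = −174 + 10 log₁₀(B) + NF
10 log₁₀(1.49×10⁷) = 71.73 dB
N = −174 + 71.73 + 7.48 = −94.79 dBm
SNR = P_sig − N = −87.5 − (−94.79) = 7.29 dB → 7.3 dB

7.3 dB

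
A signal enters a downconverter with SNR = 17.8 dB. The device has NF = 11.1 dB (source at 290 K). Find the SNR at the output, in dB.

By definition F = SNR_in/SNR_out, so in dB: SNR_out = SNR_in − NF
SNR_out = 17.8 − 11.1 = 6.7 dB

6.7 dB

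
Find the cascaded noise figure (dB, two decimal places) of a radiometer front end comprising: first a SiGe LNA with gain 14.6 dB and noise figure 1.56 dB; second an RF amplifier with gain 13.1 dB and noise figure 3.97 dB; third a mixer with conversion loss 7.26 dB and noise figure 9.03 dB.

1.75 dB

Convert to linear (a loss of L dB is a gain of −L dB): F_i = 10^(NF_i/10), G_i = 10^(G_i,dB/10)
  Stage 1: F_1 = 10^(1.56/10) = 1.432, G_1 = 10^(14.6/10) = 28.84
  Stage 2: F_2 = 10^(3.97/10) = 2.495, G_2 = 10^(13.1/10) = 20.42
  Stage 3: F_3 = 10^(9.03/10) = 7.998, G_3 = 10^(−7.26/10) = 0.1879
Friis cascade:
  F = 1.432 + (2.495 − 1)/28.84 + (7.998 − 1)/588.8 = 1.496
NF = 10 log₁₀(1.496) = 1.75 dB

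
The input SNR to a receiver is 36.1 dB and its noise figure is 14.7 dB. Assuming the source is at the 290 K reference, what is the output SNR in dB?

By definition F = SNR_in/SNR_out, so in dB: SNR_out = SNR_in − NF
SNR_out = 36.1 − 14.7 = 21.4 dB

21.4 dB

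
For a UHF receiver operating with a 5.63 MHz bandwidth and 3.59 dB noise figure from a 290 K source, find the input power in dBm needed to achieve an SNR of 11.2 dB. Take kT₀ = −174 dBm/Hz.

−91.7 dBm

Sensitivity = −174 + 10 log₁₀(B) + NF + SNR_min
= −174 + 67.51 + 3.59 + 11.2
= −91.70 dBm → −91.7 dBm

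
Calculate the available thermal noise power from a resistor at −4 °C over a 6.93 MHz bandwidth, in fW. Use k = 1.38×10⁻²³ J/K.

25.7 fW

T = −4 °C + 273.15 = 269.15 K
P_n = kTB = 1.38×10⁻²³ × 269.15 × 6.93×10⁶ = 2.57×10⁻¹⁴ W = 25.7 fW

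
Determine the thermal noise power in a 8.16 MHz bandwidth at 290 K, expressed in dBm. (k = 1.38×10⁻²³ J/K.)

P_n = kTB = 1.38×10⁻²³ × 290 × 8.16×10⁶ = 3.27×10⁻¹⁴ W
In dBm: 10 log₁₀(3.27×10⁻¹⁴ / 10⁻³) = −104.9 dBm

−104.9 dBm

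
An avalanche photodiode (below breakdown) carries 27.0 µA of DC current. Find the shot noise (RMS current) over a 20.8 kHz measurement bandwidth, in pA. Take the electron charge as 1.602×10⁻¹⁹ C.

424 pA

I_n = √(2qI·B)
2qI·B = 2 × 1.602×10⁻¹⁹ × 2.70×10⁻⁵ × 2.08×10⁴ = 1.80×10⁻¹⁹ A²
I_n = √(1.80×10⁻¹⁹) = 4.24×10⁻¹⁰ A = 424 pA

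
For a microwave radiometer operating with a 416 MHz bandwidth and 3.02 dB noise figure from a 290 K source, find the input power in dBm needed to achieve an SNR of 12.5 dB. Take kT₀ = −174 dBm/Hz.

−72.3 dBm

Sensitivity = −174 + 10 log₁₀(B) + NF + SNR_min
= −174 + 86.19 + 3.02 + 12.5
= −72.29 dBm → −72.3 dBm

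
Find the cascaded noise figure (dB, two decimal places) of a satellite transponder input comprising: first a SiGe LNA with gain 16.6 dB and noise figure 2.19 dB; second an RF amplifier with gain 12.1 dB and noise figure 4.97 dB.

2.31 dB

Convert to linear (a loss of L dB is a gain of −L dB): F_i = 10^(NF_i/10), G_i = 10^(G_i,dB/10)
  Stage 1: F_1 = 10^(2.19/10) = 1.656, G_1 = 10^(16.6/10) = 45.71
  Stage 2: F_2 = 10^(4.97/10) = 3.141, G_2 = 10^(12.1/10) = 16.22
Friis cascade:
  F = 1.656 + (3.141 − 1)/45.71 = 1.703
NF = 10 log₁₀(1.703) = 2.31 dB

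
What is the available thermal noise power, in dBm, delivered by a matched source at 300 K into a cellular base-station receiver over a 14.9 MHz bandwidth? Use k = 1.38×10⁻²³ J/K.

−102.1 dBm

P_n = kTB = 1.38×10⁻²³ × 300 × 1.49×10⁷ = 6.17×10⁻¹⁴ W
In dBm: 10 log₁₀(6.17×10⁻¹⁴ / 10⁻³) = −102.1 dBm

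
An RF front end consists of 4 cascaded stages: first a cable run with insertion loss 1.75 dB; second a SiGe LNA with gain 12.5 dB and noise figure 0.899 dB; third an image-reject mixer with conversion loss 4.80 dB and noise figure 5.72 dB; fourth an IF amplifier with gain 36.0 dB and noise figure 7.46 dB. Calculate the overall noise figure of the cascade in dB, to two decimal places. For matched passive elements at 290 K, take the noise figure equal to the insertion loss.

5.09 dB

Convert to linear (a loss of L dB is a gain of −L dB): F_i = 10^(NF_i/10), G_i = 10^(G_i,dB/10)
  Stage 1: F_1 = 10^(1.75/10) = 1.496, G_1 = 10^(−1.75/10) = 0.6683
  Stage 2: F_2 = 10^(0.899/10) = 1.230, G_2 = 10^(12.5/10) = 17.78
  Stage 3: F_3 = 10^(5.72/10) = 3.733, G_3 = 10^(−4.80/10) = 0.3311
  Stage 4: F_4 = 10^(7.46/10) = 5.572, G_4 = 10^(36.0/10) = 3981
Friis cascade:
  F = 1.496 + (1.230 − 1)/0.6683 + (3.733 − 1)/11.89 + (5.572 − 1)/3.936 = 3.232
NF = 10 log₁₀(3.232) = 5.09 dB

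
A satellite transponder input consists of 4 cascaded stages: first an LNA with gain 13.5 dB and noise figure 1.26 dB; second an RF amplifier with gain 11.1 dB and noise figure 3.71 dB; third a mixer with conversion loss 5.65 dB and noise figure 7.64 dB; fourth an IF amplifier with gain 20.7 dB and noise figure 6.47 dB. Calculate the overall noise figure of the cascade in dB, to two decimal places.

1.64 dB

Convert to linear (a loss of L dB is a gain of −L dB): F_i = 10^(NF_i/10), G_i = 10^(G_i,dB/10)
  Stage 1: F_1 = 10^(1.26/10) = 1.337, G_1 = 10^(13.5/10) = 22.39
  Stage 2: F_2 = 10^(3.71/10) = 2.350, G_2 = 10^(11.1/10) = 12.88
  Stage 3: F_3 = 10^(7.64/10) = 5.808, G_3 = 10^(−5.65/10) = 0.2723
  Stage 4: F_4 = 10^(6.47/10) = 4.436, G_4 = 10^(20.7/10) = 117.5
Friis cascade:
  F = 1.337 + (2.350 − 1)/22.39 + (5.808 − 1)/288.4 + (4.436 − 1)/78.52 = 1.457
NF = 10 log₁₀(1.457) = 1.64 dB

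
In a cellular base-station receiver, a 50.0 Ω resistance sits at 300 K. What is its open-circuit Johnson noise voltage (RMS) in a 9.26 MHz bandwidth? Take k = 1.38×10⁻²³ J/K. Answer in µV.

2.77 µV

V_n = √(4kTRB)
4kTRB = 4 × 1.38×10⁻²³ × 300 × 5.00×10¹ × 9.26×10⁶ = 7.67×10⁻¹² V²
V_n = √(7.67×10⁻¹²) = 2.77×10⁻⁶ V = 2.77 µV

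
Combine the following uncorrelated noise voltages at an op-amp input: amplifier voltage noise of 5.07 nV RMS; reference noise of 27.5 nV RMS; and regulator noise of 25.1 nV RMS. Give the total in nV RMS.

Uncorrelated sources add in power (mean-square): V_tot = √(ΣV_i²)
V_tot = √[(5.07×10⁻⁹)² + (2.75×10⁻⁸)² + (2.51×10⁻⁸)²] = 3.76×10⁻⁸ V = 37.6 nV

37.6 nV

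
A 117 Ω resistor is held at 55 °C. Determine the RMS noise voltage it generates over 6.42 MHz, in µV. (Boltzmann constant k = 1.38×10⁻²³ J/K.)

3.69 µV

T = 55 °C + 273.15 = 328.15 K
V_n = √(4kTRB)
4kTRB = 4 × 1.38×10⁻²³ × 328.15 × 1.17×10² × 6.42×10⁶ = 1.36×10⁻¹¹ V²
V_n = √(1.36×10⁻¹¹) = 3.69×10⁻⁶ V = 3.69 µV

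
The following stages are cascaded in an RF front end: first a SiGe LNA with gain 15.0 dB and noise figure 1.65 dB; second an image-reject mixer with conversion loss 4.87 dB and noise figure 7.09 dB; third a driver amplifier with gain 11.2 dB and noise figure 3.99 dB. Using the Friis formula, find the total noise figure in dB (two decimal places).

Convert to linear (a loss of L dB is a gain of −L dB): F_i = 10^(NF_i/10), G_i = 10^(G_i,dB/10)
  Stage 1: F_1 = 10^(1.65/10) = 1.462, G_1 = 10^(15.0/10) = 31.62
  Stage 2: F_2 = 10^(7.09/10) = 5.117, G_2 = 10^(−4.87/10) = 0.3258
  Stage 3: F_3 = 10^(3.99/10) = 2.506, G_3 = 10^(11.2/10) = 13.18
Friis cascade:
  F = 1.462 + (5.117 − 1)/31.62 + (2.506 − 1)/10.30 = 1.739
NF = 10 log₁₀(1.739) = 2.40 dB

2.40 dB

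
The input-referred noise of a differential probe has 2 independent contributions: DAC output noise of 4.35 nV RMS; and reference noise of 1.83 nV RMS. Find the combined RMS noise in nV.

Uncorrelated sources add in power (mean-square): V_tot = √(ΣV_i²)
V_tot = √[(4.35×10⁻⁹)² + (1.83×10⁻⁹)²] = 4.72×10⁻⁹ V = 4.72 nV

4.72 nV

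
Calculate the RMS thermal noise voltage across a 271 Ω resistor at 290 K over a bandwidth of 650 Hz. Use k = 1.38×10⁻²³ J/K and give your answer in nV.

53.1 nV

V_n = √(4kTRB)
4kTRB = 4 × 1.38×10⁻²³ × 290 × 2.71×10² × 6.50×10² = 2.82×10⁻¹⁵ V²
V_n = √(2.82×10⁻¹⁵) = 5.31×10⁻⁸ V = 53.1 nV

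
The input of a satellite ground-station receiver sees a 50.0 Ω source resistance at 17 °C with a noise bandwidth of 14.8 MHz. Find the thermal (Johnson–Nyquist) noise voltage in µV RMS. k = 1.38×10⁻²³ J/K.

3.44 µV

T = 17 °C + 273.15 = 290.15 K
V_n = √(4kTRB)
4kTRB = 4 × 1.38×10⁻²³ × 290.15 × 5.00×10¹ × 1.48×10⁷ = 1.19×10⁻¹¹ V²
V_n = √(1.19×10⁻¹¹) = 3.44×10⁻⁶ V = 3.44 µV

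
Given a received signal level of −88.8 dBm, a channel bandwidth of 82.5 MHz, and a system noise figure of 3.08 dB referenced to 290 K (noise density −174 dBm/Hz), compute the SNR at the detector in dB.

3.0 dB

Noise floor: N = −174 + 10 log₁₀(B) + NF
10 log₁₀(8.25×10⁷) = 79.16 dB
N = −174 + 79.16 + 3.08 = −91.76 dBm
SNR = P_sig − N = −88.8 − (−91.76) = 2.96 dB → 3.0 dB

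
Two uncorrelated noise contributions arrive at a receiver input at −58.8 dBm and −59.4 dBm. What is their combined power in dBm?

−56.1 dBm

Convert to linear, add, convert back:
P₁ = 1.32×10⁻⁹ W, P₂ = 1.15×10⁻⁹ W
P_tot = 2.47×10⁻⁹ W → 10 log₁₀(P_tot / 10⁻³) = −56.1 dBm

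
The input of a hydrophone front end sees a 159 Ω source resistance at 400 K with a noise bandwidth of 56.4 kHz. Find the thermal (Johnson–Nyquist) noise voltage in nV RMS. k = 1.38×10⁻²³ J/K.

445 nV

V_n = √(4kTRB)
4kTRB = 4 × 1.38×10⁻²³ × 400 × 1.59×10² × 5.64×10⁴ = 1.98×10⁻¹³ V²
V_n = √(1.98×10⁻¹³) = 4.45×10⁻⁷ V = 445 nV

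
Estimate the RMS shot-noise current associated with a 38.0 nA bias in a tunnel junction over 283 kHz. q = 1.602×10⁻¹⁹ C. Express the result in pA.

I_n = √(2qI·B)
2qI·B = 2 × 1.602×10⁻¹⁹ × 3.80×10⁻⁸ × 2.83×10⁵ = 3.45×10⁻²¹ A²
I_n = √(3.45×10⁻²¹) = 5.87×10⁻¹¹ A = 58.7 pA

58.7 pA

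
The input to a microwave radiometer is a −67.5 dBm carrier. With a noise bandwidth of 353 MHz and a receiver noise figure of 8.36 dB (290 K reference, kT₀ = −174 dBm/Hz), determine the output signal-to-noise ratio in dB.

Noise floor: N = −174 + 10 log₁₀(B) + NF
10 log₁₀(3.53×10⁸) = 85.48 dB
N = −174 + 85.48 + 8.36 = −80.16 dBm
SNR = P_sig − N = −67.5 − (−80.16) = 12.66 dB → 12.7 dB

12.7 dB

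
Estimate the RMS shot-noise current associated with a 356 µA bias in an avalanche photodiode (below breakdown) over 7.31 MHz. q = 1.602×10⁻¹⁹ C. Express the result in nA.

I_n = √(2qI·B)
2qI·B = 2 × 1.602×10⁻¹⁹ × 3.56×10⁻⁴ × 7.31×10⁶ = 8.34×10⁻¹⁶ A²
I_n = √(8.34×10⁻¹⁶) = 2.89×10⁻⁸ A = 28.9 nA

28.9 nA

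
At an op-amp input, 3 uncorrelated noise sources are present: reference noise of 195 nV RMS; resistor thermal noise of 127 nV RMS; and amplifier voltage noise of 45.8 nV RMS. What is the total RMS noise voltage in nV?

237 nV

Uncorrelated sources add in power (mean-square): V_tot = √(ΣV_i²)
V_tot = √[(1.95×10⁻⁷)² + (1.27×10⁻⁷)² + (4.58×10⁻⁸)²] = 2.37×10⁻⁷ V = 237 nV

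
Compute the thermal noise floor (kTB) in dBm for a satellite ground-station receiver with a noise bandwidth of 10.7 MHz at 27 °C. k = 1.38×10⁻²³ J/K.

−103.5 dBm

T = 27 °C + 273.15 = 300.15 K
P_n = kTB = 1.38×10⁻²³ × 300.15 × 1.07×10⁷ = 4.43×10⁻¹⁴ W
In dBm: 10 log₁₀(4.43×10⁻¹⁴ / 10⁻³) = −103.5 dBm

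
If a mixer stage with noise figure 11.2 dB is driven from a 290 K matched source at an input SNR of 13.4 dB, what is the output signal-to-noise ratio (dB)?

2.2 dB

By definition F = SNR_in/SNR_out, so in dB: SNR_out = SNR_in − NF
SNR_out = 13.4 − 11.2 = 2.2 dB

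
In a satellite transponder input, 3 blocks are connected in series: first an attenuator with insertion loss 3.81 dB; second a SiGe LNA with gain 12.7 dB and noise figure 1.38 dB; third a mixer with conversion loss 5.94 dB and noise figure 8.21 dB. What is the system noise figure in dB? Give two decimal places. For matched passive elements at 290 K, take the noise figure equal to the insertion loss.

Convert to linear (a loss of L dB is a gain of −L dB): F_i = 10^(NF_i/10), G_i = 10^(G_i,dB/10)
  Stage 1: F_1 = 10^(3.81/10) = 2.404, G_1 = 10^(−3.81/10) = 0.4159
  Stage 2: F_2 = 10^(1.38/10) = 1.374, G_2 = 10^(12.7/10) = 18.62
  Stage 3: F_3 = 10^(8.21/10) = 6.622, G_3 = 10^(−5.94/10) = 0.2547
Friis cascade:
  F = 2.404 + (1.374 − 1)/0.4159 + (6.622 − 1)/7.745 = 4.030
NF = 10 log₁₀(4.030) = 6.05 dB

6.05 dB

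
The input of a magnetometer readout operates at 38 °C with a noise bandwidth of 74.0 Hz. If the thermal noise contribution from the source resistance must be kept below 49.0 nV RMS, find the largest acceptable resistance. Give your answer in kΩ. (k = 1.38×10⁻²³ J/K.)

1.89 kΩ

T = 38 °C + 273.15 = 311.15 K
Johnson–Nyquist: V_n = √(4kTRB) ⇒ R = V_n² / (4kTB)
4kTB = 4 × 1.38×10⁻²³ × 311.15 × 7.40×10¹ = 1.27×10⁻¹⁸
R = (4.90×10⁻⁸)² / 1.27×10⁻¹⁸ = 1.89×10³ Ω = 1.89 kΩ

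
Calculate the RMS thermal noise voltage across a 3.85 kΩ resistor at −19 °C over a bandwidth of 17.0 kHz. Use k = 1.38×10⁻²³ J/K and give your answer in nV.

958 nV

T = −19 °C + 273.15 = 254.15 K
V_n = √(4kTRB)
4kTRB = 4 × 1.38×10⁻²³ × 254.15 × 3.85×10³ × 1.70×10⁴ = 9.18×10⁻¹³ V²
V_n = √(9.18×10⁻¹³) = 9.58×10⁻⁷ V = 958 nV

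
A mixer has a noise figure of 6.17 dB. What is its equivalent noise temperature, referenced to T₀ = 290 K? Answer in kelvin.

911 K

F = 10^(6.17/10) = 4.14
T_e = (F − 1)·T₀ = (4.14 − 1) × 290 = 911 K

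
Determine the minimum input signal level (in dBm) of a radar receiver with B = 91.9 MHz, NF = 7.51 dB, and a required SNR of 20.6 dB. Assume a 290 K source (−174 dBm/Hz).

−66.3 dBm

Sensitivity = −174 + 10 log₁₀(B) + NF + SNR_min
= −174 + 79.63 + 7.51 + 20.6
= −66.26 dBm → −66.3 dBm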